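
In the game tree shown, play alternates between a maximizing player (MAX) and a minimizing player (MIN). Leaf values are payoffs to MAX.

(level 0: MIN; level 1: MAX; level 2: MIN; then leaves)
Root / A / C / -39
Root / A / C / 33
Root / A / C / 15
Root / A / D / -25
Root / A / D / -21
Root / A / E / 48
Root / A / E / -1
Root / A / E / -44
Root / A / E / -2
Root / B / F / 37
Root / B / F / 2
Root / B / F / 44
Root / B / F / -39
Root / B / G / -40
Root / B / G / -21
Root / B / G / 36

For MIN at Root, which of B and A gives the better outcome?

B

F (MIN): min(37, 2, 44, -39) = -39
G (MIN): min(-40, -21, 36) = -40
B (MAX): max(-39, -40) = -39
C (MIN): min(-39, 33, 15) = -39
D (MIN): min(-25, -21) = -25
E (MIN): min(48, -1, -44, -2) = -44
A (MAX): max(-39, -25, -44) = -25
MIN prefers the lower value; B=-39, A=-25. B is better since -39 < -25.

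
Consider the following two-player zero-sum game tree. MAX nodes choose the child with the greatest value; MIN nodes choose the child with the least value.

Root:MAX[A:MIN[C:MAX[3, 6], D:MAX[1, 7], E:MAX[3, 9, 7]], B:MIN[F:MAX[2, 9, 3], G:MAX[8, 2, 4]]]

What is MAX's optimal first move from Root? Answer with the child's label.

C (MAX): max(3, 6) = 6
D (MAX): max(1, 7) = 7
E (MAX): max(3, 9, 7) = 9
A (MIN): min(6, 7, 9) = 6
F (MAX): max(2, 9, 3) = 9
G (MAX): max(8, 2, 4) = 8
B (MIN): min(9, 8) = 8
Root (MAX): max(6, 8) = 8
MAX at Root wants the highest of {A=6, B=8}, so chooses B.

B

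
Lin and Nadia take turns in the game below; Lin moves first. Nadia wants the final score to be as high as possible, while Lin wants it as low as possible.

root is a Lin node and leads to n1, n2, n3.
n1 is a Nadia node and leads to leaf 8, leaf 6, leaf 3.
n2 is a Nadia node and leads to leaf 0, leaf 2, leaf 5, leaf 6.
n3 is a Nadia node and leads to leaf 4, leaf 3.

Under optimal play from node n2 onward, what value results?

6

n2 (Nadia): max(0, 2, 5, 6) = 6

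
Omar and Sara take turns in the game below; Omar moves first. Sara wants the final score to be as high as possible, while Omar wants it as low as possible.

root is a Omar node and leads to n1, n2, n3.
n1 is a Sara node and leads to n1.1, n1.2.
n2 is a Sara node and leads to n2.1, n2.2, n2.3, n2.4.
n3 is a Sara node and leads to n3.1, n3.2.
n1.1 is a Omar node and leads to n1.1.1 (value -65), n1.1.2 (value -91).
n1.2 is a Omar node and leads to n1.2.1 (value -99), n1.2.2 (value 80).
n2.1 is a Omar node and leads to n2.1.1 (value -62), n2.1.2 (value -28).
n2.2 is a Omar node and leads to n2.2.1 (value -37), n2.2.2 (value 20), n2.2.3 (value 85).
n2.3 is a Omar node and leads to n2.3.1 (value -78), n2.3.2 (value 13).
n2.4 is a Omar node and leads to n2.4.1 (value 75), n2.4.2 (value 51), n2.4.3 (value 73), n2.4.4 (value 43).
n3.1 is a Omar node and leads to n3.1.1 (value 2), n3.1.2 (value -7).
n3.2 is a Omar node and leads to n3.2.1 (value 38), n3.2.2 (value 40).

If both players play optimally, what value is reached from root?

-91

n1.1 (Omar): min(-65, -91) = -91
n1.2 (Omar): min(-99, 80) = -99
n1 (Sara): max(-91, -99) = -91
n2.1 (Omar): min(-62, -28) = -62
n2.2 (Omar): min(-37, 20, 85) = -37
n2.3 (Omar): min(-78, 13) = -78
n2.4 (Omar): min(75, 51, 73, 43) = 43
n2 (Sara): max(-62, -37, -78, 43) = 43
n3.1 (Omar): min(2, -7) = -7
n3.2 (Omar): min(38, 40) = 38
n3 (Sara): max(-7, 38) = 38
root (Omar): min(-91, 43, 38) = -91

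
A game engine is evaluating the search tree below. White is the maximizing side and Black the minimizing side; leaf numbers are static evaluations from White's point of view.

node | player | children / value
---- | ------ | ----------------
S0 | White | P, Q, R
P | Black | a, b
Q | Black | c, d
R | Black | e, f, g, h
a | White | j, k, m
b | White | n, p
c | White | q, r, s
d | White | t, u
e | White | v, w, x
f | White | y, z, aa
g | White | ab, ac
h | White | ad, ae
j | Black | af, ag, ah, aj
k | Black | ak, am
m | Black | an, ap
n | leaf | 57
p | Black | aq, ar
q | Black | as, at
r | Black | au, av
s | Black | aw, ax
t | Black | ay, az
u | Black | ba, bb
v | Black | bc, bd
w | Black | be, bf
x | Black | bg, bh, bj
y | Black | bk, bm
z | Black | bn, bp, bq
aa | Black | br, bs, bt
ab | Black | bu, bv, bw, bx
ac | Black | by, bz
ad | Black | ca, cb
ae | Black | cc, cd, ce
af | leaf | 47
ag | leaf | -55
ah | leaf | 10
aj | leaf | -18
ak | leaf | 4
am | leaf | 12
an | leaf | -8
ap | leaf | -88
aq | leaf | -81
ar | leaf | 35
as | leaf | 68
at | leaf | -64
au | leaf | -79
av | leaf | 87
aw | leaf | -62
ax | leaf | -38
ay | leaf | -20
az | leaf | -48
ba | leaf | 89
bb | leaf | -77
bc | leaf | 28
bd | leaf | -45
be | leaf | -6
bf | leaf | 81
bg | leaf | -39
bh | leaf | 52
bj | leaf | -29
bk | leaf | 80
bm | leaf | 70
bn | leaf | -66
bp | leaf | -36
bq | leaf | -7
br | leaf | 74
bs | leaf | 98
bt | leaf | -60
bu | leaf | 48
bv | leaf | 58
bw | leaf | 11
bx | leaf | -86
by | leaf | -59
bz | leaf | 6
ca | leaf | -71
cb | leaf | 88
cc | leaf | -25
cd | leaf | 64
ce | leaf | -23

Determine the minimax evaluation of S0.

4

j (Black): min(47, -55, 10, -18) = -55
k (Black): min(4, 12) = 4
m (Black): min(-8, -88) = -88
a (White): max(-55, 4, -88) = 4
p (Black): min(-81, 35) = -81
b (White): max(57, -81) = 57
P (Black): min(4, 57) = 4
q (Black): min(68, -64) = -64
r (Black): min(-79, 87) = -79
s (Black): min(-62, -38) = -62
c (White): max(-64, -79, -62) = -62
t (Black): min(-20, -48) = -48
u (Black): min(89, -77) = -77
d (White): max(-48, -77) = -48
Q (Black): min(-62, -48) = -62
v (Black): min(28, -45) = -45
w (Black): min(-6, 81) = -6
x (Black): min(-39, 52, -29) = -39
e (White): max(-45, -6, -39) = -6
y (Black): min(80, 70) = 70
z (Black): min(-66, -36, -7) = -66
aa (Black): min(74, 98, -60) = -60
f (White): max(70, -66, -60) = 70
ab (Black): min(48, 58, 11, -86) = -86
ac (Black): min(-59, 6) = -59
g (White): max(-86, -59) = -59
ad (Black): min(-71, 88) = -71
ae (Black): min(-25, 64, -23) = -25
h (White): max(-71, -25) = -25
R (Black): min(-6, 70, -59, -25) = -59
S0 (White): max(4, -62, -59) = 4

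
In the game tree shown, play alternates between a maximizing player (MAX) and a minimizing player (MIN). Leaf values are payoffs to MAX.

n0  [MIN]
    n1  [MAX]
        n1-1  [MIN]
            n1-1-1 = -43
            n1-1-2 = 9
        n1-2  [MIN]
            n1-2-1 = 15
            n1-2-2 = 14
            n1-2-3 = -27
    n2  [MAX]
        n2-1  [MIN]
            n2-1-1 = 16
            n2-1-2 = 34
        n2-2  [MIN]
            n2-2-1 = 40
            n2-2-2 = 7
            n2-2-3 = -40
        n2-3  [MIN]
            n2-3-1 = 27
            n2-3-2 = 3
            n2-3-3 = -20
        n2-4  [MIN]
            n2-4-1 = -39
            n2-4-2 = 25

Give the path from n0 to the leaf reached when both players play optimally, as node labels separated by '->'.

n0 -> n1 -> n1-2 -> n1-2-3

n1-1 (MIN): min(-43, 9) = -43
n1-2 (MIN): min(15, 14, -27) = -27
n1 (MAX): max(-43, -27) = -27
n2-1 (MIN): min(16, 34) = 16
n2-2 (MIN): min(40, 7, -40) = -40
n2-3 (MIN): min(27, 3, -20) = -20
n2-4 (MIN): min(-39, 25) = -39
n2 (MAX): max(16, -40, -20, -39) = 16
n0 (MIN): min(-27, 16) = -27
At n0, MIN picks n1 (lowest: -27).
At n1, MAX picks n1-2 (highest: -27).
At n1-2, MIN picks n1-2-3 (lowest: -27).
Terminal value -27.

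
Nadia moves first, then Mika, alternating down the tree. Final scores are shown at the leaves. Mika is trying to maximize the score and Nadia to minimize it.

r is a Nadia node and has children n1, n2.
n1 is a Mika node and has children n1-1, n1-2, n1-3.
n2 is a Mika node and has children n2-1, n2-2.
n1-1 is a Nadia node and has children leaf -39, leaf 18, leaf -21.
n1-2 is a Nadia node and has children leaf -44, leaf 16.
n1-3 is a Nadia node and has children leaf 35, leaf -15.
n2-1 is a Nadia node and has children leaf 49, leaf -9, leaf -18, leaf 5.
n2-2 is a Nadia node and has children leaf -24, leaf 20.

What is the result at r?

-18

n1-1 (Nadia): min(-39, 18, -21) = -39
n1-2 (Nadia): min(-44, 16) = -44
n1-3 (Nadia): min(35, -15) = -15
n1 (Mika): max(-39, -44, -15) = -15
n2-1 (Nadia): min(49, -9, -18, 5) = -18
n2-2 (Nadia): min(-24, 20) = -24
n2 (Mika): max(-18, -24) = -18
r (Nadia): min(-15, -18) = -18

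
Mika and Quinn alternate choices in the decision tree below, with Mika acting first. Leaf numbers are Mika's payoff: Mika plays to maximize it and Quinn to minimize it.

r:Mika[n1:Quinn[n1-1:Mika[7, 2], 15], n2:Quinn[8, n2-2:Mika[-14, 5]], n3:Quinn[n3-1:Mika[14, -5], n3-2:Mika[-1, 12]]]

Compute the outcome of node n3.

n3-1 (Mika): max(14, -5) = 14
n3-2 (Mika): max(-1, 12) = 12
n3 (Quinn): min(14, 12) = 12

12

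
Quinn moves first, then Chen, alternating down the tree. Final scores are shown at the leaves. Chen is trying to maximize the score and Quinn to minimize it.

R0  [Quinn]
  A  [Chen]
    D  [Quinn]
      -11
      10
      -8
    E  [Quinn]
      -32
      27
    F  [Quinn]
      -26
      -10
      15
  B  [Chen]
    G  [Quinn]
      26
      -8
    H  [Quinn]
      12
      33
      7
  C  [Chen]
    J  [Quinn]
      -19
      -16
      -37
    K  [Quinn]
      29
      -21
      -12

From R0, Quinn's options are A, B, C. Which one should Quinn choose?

D (Quinn): min(-11, 10, -8) = -11
E (Quinn): min(-32, 27) = -32
F (Quinn): min(-26, -10, 15) = -26
A (Chen): max(-11, -32, -26) = -11
G (Quinn): min(26, -8) = -8
H (Quinn): min(12, 33, 7) = 7
B (Chen): max(-8, 7) = 7
J (Quinn): min(-19, -16, -37) = -37
K (Quinn): min(29, -21, -12) = -21
C (Chen): max(-37, -21) = -21
R0 (Quinn): min(-11, 7, -21) = -21
Quinn at R0 wants the lowest of {A=-11, B=7, C=-21}, so chooses C.

C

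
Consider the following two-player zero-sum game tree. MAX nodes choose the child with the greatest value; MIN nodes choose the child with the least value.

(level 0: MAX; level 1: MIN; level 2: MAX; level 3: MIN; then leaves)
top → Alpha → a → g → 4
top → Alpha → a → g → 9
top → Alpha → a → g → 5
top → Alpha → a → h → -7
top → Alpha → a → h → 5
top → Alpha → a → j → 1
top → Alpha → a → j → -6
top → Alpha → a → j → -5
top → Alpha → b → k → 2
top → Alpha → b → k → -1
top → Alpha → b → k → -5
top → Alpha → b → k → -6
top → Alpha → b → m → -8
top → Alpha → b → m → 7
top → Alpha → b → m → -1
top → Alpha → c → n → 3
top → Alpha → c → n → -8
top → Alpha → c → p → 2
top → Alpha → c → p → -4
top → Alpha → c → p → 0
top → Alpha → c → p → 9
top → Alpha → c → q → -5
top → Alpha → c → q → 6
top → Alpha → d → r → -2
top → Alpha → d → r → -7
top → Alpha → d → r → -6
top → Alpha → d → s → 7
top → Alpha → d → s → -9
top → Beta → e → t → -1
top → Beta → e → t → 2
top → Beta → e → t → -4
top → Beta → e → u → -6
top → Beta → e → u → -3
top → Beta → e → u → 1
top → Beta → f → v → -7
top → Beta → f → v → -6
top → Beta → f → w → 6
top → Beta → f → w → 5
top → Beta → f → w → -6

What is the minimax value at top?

-6

g (MIN): min(4, 9, 5) = 4
h (MIN): min(-7, 5) = -7
j (MIN): min(1, -6, -5) = -6
a (MAX): max(4, -7, -6) = 4
k (MIN): min(2, -1, -5, -6) = -6
m (MIN): min(-8, 7, -1) = -8
b (MAX): max(-6, -8) = -6
n (MIN): min(3, -8) = -8
p (MIN): min(2, -4, 0, 9) = -4
q (MIN): min(-5, 6) = -5
c (MAX): max(-8, -4, -5) = -4
r (MIN): min(-2, -7, -6) = -7
s (MIN): min(7, -9) = -9
d (MAX): max(-7, -9) = -7
Alpha (MIN): min(4, -6, -4, -7) = -7
t (MIN): min(-1, 2, -4) = -4
u (MIN): min(-6, -3, 1) = -6
e (MAX): max(-4, -6) = -4
v (MIN): min(-7, -6) = -7
w (MIN): min(6, 5, -6) = -6
f (MAX): max(-7, -6) = -6
Beta (MIN): min(-4, -6) = -6
top (MAX): max(-7, -6) = -6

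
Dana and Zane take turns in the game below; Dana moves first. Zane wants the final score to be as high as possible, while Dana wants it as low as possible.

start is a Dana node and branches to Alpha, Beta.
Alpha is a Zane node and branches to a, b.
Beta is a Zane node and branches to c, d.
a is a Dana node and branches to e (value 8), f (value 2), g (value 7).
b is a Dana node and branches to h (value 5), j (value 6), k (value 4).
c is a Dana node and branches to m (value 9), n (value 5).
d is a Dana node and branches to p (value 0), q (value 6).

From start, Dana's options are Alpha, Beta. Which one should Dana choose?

Alpha

a (Dana): min(8, 2, 7) = 2
b (Dana): min(5, 6, 4) = 4
Alpha (Zane): max(2, 4) = 4
c (Dana): min(9, 5) = 5
d (Dana): min(0, 6) = 0
Beta (Zane): max(5, 0) = 5
start (Dana): min(4, 5) = 4
Dana at start wants the lowest of {Alpha=4, Beta=5}, so chooses Alpha.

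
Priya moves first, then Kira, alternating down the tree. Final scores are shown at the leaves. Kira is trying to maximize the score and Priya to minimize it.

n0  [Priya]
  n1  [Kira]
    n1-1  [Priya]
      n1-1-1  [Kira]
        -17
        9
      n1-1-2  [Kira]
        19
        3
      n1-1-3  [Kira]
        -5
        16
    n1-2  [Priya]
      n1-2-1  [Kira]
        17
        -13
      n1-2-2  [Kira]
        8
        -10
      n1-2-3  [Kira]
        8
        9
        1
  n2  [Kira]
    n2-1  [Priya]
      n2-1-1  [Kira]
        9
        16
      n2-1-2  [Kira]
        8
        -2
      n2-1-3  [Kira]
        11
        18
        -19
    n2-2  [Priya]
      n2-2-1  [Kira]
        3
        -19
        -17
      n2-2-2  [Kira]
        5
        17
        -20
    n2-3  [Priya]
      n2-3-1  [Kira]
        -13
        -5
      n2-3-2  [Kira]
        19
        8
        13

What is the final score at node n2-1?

n2-1-1 (Kira): max(9, 16) = 16
n2-1-2 (Kira): max(8, -2) = 8
n2-1-3 (Kira): max(11, 18, -19) = 18
n2-1 (Priya): min(16, 8, 18) = 8

8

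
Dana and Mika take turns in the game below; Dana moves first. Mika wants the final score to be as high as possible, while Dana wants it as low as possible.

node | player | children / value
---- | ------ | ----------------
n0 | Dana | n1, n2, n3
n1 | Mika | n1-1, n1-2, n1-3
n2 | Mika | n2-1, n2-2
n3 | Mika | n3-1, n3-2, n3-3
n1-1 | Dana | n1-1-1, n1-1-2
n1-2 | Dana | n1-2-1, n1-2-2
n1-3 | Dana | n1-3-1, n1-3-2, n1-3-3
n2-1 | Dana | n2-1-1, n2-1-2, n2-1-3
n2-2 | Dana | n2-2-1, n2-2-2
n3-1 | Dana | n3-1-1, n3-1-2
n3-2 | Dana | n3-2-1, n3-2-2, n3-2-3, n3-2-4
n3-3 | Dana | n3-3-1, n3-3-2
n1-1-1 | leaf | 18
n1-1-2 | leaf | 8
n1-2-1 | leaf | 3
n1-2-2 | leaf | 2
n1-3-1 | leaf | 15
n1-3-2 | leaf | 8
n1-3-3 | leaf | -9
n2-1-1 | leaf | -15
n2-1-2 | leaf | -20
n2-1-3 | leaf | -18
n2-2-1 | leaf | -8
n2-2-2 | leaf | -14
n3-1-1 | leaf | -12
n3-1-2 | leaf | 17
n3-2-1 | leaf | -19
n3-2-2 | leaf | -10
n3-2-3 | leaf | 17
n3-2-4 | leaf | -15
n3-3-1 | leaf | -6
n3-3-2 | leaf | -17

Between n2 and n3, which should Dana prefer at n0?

n2

n2-1 (Dana): min(-15, -20, -18) = -20
n2-2 (Dana): min(-8, -14) = -14
n2 (Mika): max(-20, -14) = -14
n3-1 (Dana): min(-12, 17) = -12
n3-2 (Dana): min(-19, -10, 17, -15) = -19
n3-3 (Dana): min(-6, -17) = -17
n3 (Mika): max(-12, -19, -17) = -12
Dana prefers the lower value; n2=-14, n3=-12. n2 is better since -14 < -12.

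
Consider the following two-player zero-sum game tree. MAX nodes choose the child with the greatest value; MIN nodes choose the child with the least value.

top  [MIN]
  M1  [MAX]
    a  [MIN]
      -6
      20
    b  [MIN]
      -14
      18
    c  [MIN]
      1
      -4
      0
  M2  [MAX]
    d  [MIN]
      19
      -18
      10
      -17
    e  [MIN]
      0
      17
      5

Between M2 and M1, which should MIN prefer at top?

d (MIN): min(19, -18, 10, -17) = -18
e (MIN): min(0, 17, 5) = 0
M2 (MAX): max(-18, 0) = 0
a (MIN): min(-6, 20) = -6
b (MIN): min(-14, 18) = -14
c (MIN): min(1, -4, 0) = -4
M1 (MAX): max(-6, -14, -4) = -4
MIN prefers the lower value; M2=0, M1=-4. M1 is better since -4 < 0.

M1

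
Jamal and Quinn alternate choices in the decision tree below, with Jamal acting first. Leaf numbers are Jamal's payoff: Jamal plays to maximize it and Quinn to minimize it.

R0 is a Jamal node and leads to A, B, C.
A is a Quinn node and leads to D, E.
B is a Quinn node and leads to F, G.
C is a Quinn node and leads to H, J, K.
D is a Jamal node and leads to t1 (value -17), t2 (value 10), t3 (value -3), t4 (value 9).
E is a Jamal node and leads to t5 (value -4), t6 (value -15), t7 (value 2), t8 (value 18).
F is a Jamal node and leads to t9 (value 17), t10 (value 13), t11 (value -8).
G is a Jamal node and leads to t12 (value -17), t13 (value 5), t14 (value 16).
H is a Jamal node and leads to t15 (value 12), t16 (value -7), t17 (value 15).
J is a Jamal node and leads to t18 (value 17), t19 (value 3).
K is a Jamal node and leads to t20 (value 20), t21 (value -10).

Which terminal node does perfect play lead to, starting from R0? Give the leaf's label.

t14

D (Jamal): max(-17, 10, -3, 9) = 10
E (Jamal): max(-4, -15, 2, 18) = 18
A (Quinn): min(10, 18) = 10
F (Jamal): max(17, 13, -8) = 17
G (Jamal): max(-17, 5, 16) = 16
B (Quinn): min(17, 16) = 16
H (Jamal): max(12, -7, 15) = 15
J (Jamal): max(17, 3) = 17
K (Jamal): max(20, -10) = 20
C (Quinn): min(15, 17, 20) = 15
R0 (Jamal): max(10, 16, 15) = 16
At R0, Jamal picks B (highest: 16).
At B, Quinn picks G (lowest: 16).
At G, Jamal picks t14 (highest: 16).
Terminal value 16.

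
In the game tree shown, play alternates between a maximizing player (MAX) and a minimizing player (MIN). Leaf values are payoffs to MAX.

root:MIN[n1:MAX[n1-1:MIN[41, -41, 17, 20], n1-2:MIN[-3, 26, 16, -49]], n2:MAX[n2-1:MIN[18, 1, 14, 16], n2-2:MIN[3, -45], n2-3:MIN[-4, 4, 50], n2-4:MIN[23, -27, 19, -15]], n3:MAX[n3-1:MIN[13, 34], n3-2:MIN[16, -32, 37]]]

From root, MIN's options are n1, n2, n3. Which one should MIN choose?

n1-1 (MIN): min(41, -41, 17, 20) = -41
n1-2 (MIN): min(-3, 26, 16, -49) = -49
n1 (MAX): max(-41, -49) = -41
n2-1 (MIN): min(18, 1, 14, 16) = 1
n2-2 (MIN): min(3, -45) = -45
n2-3 (MIN): min(-4, 4, 50) = -4
n2-4 (MIN): min(23, -27, 19, -15) = -27
n2 (MAX): max(1, -45, -4, -27) = 1
n3-1 (MIN): min(13, 34) = 13
n3-2 (MIN): min(16, -32, 37) = -32
n3 (MAX): max(13, -32) = 13
root (MIN): min(-41, 1, 13) = -41
MIN at root wants the lowest of {n1=-41, n2=1, n3=13}, so chooses n1.

n1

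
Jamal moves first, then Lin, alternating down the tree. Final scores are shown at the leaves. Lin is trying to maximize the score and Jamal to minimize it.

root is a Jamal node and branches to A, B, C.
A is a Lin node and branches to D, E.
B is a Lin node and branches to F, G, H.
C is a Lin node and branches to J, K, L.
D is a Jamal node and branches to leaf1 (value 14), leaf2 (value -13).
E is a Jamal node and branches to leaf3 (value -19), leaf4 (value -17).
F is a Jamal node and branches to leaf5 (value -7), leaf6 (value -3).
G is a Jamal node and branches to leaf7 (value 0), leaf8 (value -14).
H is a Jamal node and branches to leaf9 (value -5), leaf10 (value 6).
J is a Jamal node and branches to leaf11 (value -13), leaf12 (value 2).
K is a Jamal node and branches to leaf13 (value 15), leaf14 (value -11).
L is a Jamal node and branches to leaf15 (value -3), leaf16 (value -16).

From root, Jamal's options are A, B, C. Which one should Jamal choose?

A

D (Jamal): min(14, -13) = -13
E (Jamal): min(-19, -17) = -19
A (Lin): max(-13, -19) = -13
F (Jamal): min(-7, -3) = -7
G (Jamal): min(0, -14) = -14
H (Jamal): min(-5, 6) = -5
B (Lin): max(-7, -14, -5) = -5
J (Jamal): min(-13, 2) = -13
K (Jamal): min(15, -11) = -11
L (Jamal): min(-3, -16) = -16
C (Lin): max(-13, -11, -16) = -11
root (Jamal): min(-13, -5, -11) = -13
Jamal at root wants the lowest of {A=-13, B=-5, C=-11}, so chooses A.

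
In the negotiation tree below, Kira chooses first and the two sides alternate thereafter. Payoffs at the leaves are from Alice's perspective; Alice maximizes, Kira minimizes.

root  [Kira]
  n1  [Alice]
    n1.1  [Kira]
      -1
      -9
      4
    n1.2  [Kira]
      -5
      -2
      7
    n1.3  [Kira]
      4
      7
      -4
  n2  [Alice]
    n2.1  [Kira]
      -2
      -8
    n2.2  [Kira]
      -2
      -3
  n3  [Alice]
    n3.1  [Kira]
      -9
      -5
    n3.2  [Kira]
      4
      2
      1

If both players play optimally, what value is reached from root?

n1.1 (Kira): min(-1, -9, 4) = -9
n1.2 (Kira): min(-5, -2, 7) = -5
n1.3 (Kira): min(4, 7, -4) = -4
n1 (Alice): max(-9, -5, -4) = -4
n2.1 (Kira): min(-2, -8) = -8
n2.2 (Kira): min(-2, -3) = -3
n2 (Alice): max(-8, -3) = -3
n3.1 (Kira): min(-9, -5) = -9
n3.2 (Kira): min(4, 2, 1) = 1
n3 (Alice): max(-9, 1) = 1
root (Kira): min(-4, -3, 1) = -4

-4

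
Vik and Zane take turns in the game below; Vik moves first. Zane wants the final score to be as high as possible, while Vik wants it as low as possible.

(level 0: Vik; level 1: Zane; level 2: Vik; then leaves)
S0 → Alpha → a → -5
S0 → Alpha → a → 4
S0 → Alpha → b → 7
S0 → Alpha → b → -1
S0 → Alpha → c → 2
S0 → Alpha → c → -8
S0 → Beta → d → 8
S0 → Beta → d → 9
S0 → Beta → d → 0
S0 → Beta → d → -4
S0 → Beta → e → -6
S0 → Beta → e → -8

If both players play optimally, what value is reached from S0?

a (Vik): min(-5, 4) = -5
b (Vik): min(7, -1) = -1
c (Vik): min(2, -8) = -8
Alpha (Zane): max(-5, -1, -8) = -1
d (Vik): min(8, 9, 0, -4) = -4
e (Vik): min(-6, -8) = -8
Beta (Zane): max(-4, -8) = -4
S0 (Vik): min(-1, -4) = -4

-4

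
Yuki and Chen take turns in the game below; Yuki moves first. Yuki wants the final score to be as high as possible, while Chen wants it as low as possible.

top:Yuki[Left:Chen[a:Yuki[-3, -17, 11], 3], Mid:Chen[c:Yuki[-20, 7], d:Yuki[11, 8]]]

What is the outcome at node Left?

3

a (Yuki): max(-3, -17, 11) = 11
Left (Chen): min(11, 3) = 3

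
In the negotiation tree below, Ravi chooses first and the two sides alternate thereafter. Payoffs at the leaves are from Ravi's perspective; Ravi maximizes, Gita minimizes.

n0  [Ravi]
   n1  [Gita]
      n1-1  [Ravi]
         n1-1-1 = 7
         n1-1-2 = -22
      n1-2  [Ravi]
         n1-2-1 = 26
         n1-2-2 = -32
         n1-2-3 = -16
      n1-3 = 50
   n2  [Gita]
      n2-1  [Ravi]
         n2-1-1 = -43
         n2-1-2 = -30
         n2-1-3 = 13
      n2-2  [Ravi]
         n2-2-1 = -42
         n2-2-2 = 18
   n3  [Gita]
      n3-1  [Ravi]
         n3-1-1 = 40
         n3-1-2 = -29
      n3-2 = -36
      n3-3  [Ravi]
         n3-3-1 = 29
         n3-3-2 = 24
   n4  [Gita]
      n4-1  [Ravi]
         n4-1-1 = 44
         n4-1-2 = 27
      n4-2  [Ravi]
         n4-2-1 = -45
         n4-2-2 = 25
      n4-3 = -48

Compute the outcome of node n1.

7

n1-1 (Ravi): max(7, -22) = 7
n1-2 (Ravi): max(26, -32, -16) = 26
n1 (Gita): min(7, 26, 50) = 7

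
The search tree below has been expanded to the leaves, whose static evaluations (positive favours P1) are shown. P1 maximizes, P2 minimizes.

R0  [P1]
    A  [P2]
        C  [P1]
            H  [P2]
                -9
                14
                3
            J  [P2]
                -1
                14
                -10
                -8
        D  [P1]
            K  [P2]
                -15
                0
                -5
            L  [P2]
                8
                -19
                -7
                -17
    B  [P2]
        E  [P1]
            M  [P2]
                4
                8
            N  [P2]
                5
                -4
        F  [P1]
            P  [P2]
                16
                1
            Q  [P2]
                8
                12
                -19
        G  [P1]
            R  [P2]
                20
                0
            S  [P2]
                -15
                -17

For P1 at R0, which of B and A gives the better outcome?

B

M (P2): min(4, 8) = 4
N (P2): min(5, -4) = -4
E (P1): max(4, -4) = 4
P (P2): min(16, 1) = 1
Q (P2): min(8, 12, -19) = -19
F (P1): max(1, -19) = 1
R (P2): min(20, 0) = 0
S (P2): min(-15, -17) = -17
G (P1): max(0, -17) = 0
B (P2): min(4, 1, 0) = 0
H (P2): min(-9, 14, 3) = -9
J (P2): min(-1, 14, -10, -8) = -10
C (P1): max(-9, -10) = -9
K (P2): min(-15, 0, -5) = -15
L (P2): min(8, -19, -7, -17) = -19
D (P1): max(-15, -19) = -15
A (P2): min(-9, -15) = -15
P1 prefers the higher value; B=0, A=-15. B is better since 0 > -15.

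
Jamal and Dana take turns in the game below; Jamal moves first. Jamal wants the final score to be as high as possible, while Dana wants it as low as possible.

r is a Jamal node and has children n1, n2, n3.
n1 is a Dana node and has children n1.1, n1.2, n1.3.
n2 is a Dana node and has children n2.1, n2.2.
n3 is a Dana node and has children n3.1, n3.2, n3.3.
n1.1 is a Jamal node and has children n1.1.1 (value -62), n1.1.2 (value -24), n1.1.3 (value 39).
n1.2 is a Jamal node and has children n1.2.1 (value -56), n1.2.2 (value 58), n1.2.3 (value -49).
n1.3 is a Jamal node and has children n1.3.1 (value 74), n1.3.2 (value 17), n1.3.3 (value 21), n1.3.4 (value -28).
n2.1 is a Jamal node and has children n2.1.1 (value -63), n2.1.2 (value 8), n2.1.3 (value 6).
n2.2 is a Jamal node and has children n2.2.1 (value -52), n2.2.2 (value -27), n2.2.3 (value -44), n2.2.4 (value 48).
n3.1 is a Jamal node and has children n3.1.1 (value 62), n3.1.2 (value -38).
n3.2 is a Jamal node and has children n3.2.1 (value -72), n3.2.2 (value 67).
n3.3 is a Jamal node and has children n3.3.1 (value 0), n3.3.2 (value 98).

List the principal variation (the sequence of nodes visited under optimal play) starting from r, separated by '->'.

n1.1 (Jamal): max(-62, -24, 39) = 39
n1.2 (Jamal): max(-56, 58, -49) = 58
n1.3 (Jamal): max(74, 17, 21, -28) = 74
n1 (Dana): min(39, 58, 74) = 39
n2.1 (Jamal): max(-63, 8, 6) = 8
n2.2 (Jamal): max(-52, -27, -44, 48) = 48
n2 (Dana): min(8, 48) = 8
n3.1 (Jamal): max(62, -38) = 62
n3.2 (Jamal): max(-72, 67) = 67
n3.3 (Jamal): max(0, 98) = 98
n3 (Dana): min(62, 67, 98) = 62
r (Jamal): max(39, 8, 62) = 62
At r, Jamal picks n3 (highest: 62).
At n3, Dana picks n3.1 (lowest: 62).
At n3.1, Jamal picks n3.1.1 (highest: 62).
Terminal value 62.

r -> n3 -> n3.1 -> n3.1.1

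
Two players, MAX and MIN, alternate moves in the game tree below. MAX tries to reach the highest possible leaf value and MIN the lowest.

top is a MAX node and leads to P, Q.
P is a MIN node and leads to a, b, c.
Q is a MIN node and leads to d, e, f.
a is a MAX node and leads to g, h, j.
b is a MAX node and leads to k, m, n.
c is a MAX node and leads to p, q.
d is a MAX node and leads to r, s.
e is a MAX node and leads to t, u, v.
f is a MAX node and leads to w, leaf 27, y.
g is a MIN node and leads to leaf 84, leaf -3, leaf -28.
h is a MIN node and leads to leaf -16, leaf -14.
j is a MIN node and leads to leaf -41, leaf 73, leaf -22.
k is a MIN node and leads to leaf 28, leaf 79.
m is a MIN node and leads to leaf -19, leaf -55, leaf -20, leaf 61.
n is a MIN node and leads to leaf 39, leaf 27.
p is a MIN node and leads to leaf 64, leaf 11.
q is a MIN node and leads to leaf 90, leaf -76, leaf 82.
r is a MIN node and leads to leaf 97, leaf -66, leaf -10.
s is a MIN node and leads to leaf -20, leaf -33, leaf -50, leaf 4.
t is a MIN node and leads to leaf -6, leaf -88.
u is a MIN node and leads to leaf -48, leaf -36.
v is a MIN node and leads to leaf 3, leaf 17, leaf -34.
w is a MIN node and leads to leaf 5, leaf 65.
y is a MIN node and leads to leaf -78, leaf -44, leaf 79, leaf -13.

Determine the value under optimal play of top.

-16

g (MIN): min(84, -3, -28) = -28
h (MIN): min(-16, -14) = -16
j (MIN): min(-41, 73, -22) = -41
a (MAX): max(-28, -16, -41) = -16
k (MIN): min(28, 79) = 28
m (MIN): min(-19, -55, -20, 61) = -55
n (MIN): min(39, 27) = 27
b (MAX): max(28, -55, 27) = 28
p (MIN): min(64, 11) = 11
q (MIN): min(90, -76, 82) = -76
c (MAX): max(11, -76) = 11
P (MIN): min(-16, 28, 11) = -16
r (MIN): min(97, -66, -10) = -66
s (MIN): min(-20, -33, -50, 4) = -50
d (MAX): max(-66, -50) = -50
t (MIN): min(-6, -88) = -88
u (MIN): min(-48, -36) = -48
v (MIN): min(3, 17, -34) = -34
e (MAX): max(-88, -48, -34) = -34
w (MIN): min(5, 65) = 5
y (MIN): min(-78, -44, 79, -13) = -78
f (MAX): max(5, 27, -78) = 27
Q (MIN): min(-50, -34, 27) = -50
top (MAX): max(-16, -50) = -16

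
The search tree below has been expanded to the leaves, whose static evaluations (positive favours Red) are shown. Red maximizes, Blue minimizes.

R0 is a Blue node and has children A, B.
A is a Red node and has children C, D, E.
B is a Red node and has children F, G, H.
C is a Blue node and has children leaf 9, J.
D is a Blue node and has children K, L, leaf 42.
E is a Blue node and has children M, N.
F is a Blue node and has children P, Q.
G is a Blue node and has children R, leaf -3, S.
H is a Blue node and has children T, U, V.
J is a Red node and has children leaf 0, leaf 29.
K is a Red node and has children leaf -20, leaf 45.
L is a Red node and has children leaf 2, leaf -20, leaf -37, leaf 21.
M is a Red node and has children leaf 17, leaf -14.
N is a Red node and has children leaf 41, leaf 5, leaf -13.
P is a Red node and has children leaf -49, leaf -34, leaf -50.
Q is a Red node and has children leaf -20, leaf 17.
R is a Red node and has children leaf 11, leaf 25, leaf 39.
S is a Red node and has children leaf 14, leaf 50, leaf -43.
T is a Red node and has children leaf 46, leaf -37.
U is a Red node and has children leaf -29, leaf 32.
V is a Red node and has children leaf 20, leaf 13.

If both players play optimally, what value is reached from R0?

20

J (Red): max(0, 29) = 29
C (Blue): min(9, 29) = 9
K (Red): max(-20, 45) = 45
L (Red): max(2, -20, -37, 21) = 21
D (Blue): min(45, 21, 42) = 21
M (Red): max(17, -14) = 17
N (Red): max(41, 5, -13) = 41
E (Blue): min(17, 41) = 17
A (Red): max(9, 21, 17) = 21
P (Red): max(-49, -34, -50) = -34
Q (Red): max(-20, 17) = 17
F (Blue): min(-34, 17) = -34
R (Red): max(11, 25, 39) = 39
S (Red): max(14, 50, -43) = 50
G (Blue): min(39, -3, 50) = -3
T (Red): max(46, -37) = 46
U (Red): max(-29, 32) = 32
V (Red): max(20, 13) = 20
H (Blue): min(46, 32, 20) = 20
B (Red): max(-34, -3, 20) = 20
R0 (Blue): min(21, 20) = 20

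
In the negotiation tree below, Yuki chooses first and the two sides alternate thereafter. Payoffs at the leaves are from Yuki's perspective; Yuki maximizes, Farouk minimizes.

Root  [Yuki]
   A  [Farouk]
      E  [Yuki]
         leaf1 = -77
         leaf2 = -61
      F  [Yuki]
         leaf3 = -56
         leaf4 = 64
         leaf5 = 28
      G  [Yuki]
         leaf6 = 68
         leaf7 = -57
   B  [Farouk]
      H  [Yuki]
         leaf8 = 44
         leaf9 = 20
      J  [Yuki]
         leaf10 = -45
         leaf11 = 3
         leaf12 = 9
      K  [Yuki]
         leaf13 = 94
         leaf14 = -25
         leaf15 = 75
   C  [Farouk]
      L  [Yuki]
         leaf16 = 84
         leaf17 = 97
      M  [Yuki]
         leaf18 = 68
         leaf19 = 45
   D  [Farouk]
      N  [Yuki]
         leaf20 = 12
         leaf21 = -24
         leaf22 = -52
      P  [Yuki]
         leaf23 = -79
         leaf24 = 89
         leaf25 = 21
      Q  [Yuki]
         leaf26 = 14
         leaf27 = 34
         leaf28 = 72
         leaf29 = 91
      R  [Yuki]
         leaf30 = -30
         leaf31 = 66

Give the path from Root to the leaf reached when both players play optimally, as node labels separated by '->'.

E (Yuki): max(-77, -61) = -61
F (Yuki): max(-56, 64, 28) = 64
G (Yuki): max(68, -57) = 68
A (Farouk): min(-61, 64, 68) = -61
H (Yuki): max(44, 20) = 44
J (Yuki): max(-45, 3, 9) = 9
K (Yuki): max(94, -25, 75) = 94
B (Farouk): min(44, 9, 94) = 9
L (Yuki): max(84, 97) = 97
M (Yuki): max(68, 45) = 68
C (Farouk): min(97, 68) = 68
N (Yuki): max(12, -24, -52) = 12
P (Yuki): max(-79, 89, 21) = 89
Q (Yuki): max(14, 34, 72, 91) = 91
R (Yuki): max(-30, 66) = 66
D (Farouk): min(12, 89, 91, 66) = 12
Root (Yuki): max(-61, 9, 68, 12) = 68
At Root, Yuki picks C (highest: 68).
At C, Farouk picks M (lowest: 68).
At M, Yuki picks leaf18 (highest: 68).
Terminal value 68.

Root -> C -> M -> leaf18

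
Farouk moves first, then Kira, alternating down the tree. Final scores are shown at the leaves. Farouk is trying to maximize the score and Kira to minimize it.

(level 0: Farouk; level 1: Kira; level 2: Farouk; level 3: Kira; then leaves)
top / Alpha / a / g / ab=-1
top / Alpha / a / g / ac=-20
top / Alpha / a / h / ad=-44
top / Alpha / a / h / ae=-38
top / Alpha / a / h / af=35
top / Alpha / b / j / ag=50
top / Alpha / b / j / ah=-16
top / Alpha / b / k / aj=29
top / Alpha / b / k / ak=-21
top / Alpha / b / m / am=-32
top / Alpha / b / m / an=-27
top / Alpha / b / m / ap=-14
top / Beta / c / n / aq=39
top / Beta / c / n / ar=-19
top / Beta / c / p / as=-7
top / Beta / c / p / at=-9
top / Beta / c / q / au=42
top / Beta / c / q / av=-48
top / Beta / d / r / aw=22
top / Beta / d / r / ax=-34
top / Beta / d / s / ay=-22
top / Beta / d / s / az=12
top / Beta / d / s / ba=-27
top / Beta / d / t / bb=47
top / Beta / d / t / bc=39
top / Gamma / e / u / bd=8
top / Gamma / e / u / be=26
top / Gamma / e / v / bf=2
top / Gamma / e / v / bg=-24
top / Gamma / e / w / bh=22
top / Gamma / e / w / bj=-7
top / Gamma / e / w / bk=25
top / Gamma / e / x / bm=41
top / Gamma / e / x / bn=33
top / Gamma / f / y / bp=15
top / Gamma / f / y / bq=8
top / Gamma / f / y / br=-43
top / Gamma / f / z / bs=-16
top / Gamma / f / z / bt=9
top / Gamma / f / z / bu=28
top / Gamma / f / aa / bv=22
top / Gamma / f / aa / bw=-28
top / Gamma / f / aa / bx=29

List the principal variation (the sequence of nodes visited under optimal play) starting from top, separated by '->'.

g (Kira): min(-1, -20) = -20
h (Kira): min(-44, -38, 35) = -44
a (Farouk): max(-20, -44) = -20
j (Kira): min(50, -16) = -16
k (Kira): min(29, -21) = -21
m (Kira): min(-32, -27, -14) = -32
b (Farouk): max(-16, -21, -32) = -16
Alpha (Kira): min(-20, -16) = -20
n (Kira): min(39, -19) = -19
p (Kira): min(-7, -9) = -9
q (Kira): min(42, -48) = -48
c (Farouk): max(-19, -9, -48) = -9
r (Kira): min(22, -34) = -34
s (Kira): min(-22, 12, -27) = -27
t (Kira): min(47, 39) = 39
d (Farouk): max(-34, -27, 39) = 39
Beta (Kira): min(-9, 39) = -9
u (Kira): min(8, 26) = 8
v (Kira): min(2, -24) = -24
w (Kira): min(22, -7, 25) = -7
x (Kira): min(41, 33) = 33
e (Farouk): max(8, -24, -7, 33) = 33
y (Kira): min(15, 8, -43) = -43
z (Kira): min(-16, 9, 28) = -16
aa (Kira): min(22, -28, 29) = -28
f (Farouk): max(-43, -16, -28) = -16
Gamma (Kira): min(33, -16) = -16
top (Farouk): max(-20, -9, -16) = -9
At top, Farouk picks Beta (highest: -9).
At Beta, Kira picks c (lowest: -9).
At c, Farouk picks p (highest: -9).
At p, Kira picks at (lowest: -9).
Terminal value -9.

top -> Beta -> c -> p -> at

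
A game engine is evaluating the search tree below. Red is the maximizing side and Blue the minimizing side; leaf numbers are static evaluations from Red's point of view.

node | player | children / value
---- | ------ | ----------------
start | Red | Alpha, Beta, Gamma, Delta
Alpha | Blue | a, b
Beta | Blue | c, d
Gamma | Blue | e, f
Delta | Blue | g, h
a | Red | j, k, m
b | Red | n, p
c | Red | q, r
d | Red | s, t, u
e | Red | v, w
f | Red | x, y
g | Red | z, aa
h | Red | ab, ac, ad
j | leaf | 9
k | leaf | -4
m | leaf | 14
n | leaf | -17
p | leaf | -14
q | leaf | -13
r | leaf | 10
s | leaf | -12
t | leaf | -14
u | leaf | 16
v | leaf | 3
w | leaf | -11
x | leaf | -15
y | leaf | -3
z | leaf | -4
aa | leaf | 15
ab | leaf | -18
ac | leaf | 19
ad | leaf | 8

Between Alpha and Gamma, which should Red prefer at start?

a (Red): max(9, -4, 14) = 14
b (Red): max(-17, -14) = -14
Alpha (Blue): min(14, -14) = -14
e (Red): max(3, -11) = 3
f (Red): max(-15, -3) = -3
Gamma (Blue): min(3, -3) = -3
Red prefers the higher value; Alpha=-14, Gamma=-3. Gamma is better since -3 > -14.

Gamma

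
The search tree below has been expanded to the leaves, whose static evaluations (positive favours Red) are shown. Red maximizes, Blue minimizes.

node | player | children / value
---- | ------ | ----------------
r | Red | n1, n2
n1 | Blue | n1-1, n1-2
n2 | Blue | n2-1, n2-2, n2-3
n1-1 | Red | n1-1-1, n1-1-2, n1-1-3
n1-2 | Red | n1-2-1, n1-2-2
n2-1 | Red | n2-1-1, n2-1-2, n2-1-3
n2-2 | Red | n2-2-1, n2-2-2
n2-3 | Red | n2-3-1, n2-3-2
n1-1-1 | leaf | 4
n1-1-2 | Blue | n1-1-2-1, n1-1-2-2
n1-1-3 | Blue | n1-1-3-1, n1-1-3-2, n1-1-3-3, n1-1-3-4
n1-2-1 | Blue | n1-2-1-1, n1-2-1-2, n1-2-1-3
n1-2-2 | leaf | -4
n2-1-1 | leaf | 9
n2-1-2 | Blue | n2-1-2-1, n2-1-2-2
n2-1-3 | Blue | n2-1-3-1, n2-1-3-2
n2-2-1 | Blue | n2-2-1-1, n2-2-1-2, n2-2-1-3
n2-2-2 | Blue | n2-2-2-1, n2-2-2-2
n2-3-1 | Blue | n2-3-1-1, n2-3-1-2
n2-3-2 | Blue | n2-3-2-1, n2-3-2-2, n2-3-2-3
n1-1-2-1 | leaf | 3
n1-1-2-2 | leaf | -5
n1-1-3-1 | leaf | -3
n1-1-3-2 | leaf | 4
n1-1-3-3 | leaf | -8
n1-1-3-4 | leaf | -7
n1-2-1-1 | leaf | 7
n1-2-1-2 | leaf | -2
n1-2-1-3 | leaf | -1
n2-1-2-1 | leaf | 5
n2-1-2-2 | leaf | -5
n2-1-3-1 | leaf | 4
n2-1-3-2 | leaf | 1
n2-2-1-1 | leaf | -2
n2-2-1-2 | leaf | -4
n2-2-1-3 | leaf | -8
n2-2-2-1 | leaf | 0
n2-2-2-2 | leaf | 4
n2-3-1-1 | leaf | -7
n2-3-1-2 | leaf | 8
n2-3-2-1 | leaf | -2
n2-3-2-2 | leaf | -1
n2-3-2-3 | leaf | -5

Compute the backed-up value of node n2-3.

-5

n2-3-1 (Blue): min(-7, 8) = -7
n2-3-2 (Blue): min(-2, -1, -5) = -5
n2-3 (Red): max(-7, -5) = -5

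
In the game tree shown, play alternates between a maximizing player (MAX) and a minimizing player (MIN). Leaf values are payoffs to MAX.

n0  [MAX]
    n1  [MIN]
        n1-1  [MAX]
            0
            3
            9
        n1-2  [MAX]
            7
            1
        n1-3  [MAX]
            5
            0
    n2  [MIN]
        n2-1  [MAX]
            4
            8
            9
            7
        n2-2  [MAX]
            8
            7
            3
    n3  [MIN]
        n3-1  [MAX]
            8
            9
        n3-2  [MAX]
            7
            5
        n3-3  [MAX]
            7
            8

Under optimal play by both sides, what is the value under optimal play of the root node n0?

n1-1 (MAX): max(0, 3, 9) = 9
n1-2 (MAX): max(7, 1) = 7
n1-3 (MAX): max(5, 0) = 5
n1 (MIN): min(9, 7, 5) = 5
n2-1 (MAX): max(4, 8, 9, 7) = 9
n2-2 (MAX): max(8, 7, 3) = 8
n2 (MIN): min(9, 8) = 8
n3-1 (MAX): max(8, 9) = 9
n3-2 (MAX): max(7, 5) = 7
n3-3 (MAX): max(7, 8) = 8
n3 (MIN): min(9, 7, 8) = 7
n0 (MAX): max(5, 8, 7) = 8

8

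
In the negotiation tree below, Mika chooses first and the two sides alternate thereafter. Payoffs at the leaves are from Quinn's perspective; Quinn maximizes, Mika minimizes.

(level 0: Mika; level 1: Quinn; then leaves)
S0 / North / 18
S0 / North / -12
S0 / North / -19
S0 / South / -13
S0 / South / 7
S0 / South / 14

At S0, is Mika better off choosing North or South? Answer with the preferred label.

South

North (Quinn): max(18, -12, -19) = 18
South (Quinn): max(-13, 7, 14) = 14
Mika prefers the lower value; North=18, South=14. South is better since 14 < 18.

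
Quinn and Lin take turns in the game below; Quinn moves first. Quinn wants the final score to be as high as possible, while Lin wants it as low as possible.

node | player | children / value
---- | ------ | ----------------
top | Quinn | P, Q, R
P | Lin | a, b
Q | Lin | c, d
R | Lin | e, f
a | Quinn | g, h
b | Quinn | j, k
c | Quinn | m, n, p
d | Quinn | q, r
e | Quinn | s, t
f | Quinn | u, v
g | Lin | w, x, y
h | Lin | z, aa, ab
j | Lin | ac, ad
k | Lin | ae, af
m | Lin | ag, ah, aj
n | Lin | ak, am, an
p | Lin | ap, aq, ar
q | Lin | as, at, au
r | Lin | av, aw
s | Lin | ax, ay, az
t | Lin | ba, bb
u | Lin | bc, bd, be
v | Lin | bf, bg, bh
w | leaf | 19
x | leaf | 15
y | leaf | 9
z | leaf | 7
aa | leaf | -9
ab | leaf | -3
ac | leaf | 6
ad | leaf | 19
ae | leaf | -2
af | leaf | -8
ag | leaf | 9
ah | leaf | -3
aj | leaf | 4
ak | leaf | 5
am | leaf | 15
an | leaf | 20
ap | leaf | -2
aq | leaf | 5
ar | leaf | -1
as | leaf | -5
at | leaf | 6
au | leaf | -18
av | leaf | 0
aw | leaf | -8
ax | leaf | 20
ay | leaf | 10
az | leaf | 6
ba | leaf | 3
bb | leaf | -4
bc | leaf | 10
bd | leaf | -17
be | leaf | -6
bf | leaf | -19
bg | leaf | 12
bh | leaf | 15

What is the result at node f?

-17

u (Lin): min(10, -17, -6) = -17
v (Lin): min(-19, 12, 15) = -19
f (Quinn): max(-17, -19) = -17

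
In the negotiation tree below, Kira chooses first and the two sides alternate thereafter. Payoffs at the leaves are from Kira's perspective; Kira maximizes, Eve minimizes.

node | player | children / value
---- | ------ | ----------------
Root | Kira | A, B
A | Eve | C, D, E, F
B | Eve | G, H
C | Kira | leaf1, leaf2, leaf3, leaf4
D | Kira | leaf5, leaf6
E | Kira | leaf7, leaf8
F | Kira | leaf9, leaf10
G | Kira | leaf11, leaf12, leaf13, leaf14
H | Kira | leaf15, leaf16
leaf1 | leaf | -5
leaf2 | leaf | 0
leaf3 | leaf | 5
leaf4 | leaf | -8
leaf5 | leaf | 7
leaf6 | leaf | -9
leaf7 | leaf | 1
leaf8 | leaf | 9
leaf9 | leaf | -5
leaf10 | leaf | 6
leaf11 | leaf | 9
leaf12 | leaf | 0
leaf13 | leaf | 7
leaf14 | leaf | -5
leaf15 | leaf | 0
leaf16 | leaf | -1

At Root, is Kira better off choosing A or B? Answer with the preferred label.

C (Kira): max(-5, 0, 5, -8) = 5
D (Kira): max(7, -9) = 7
E (Kira): max(1, 9) = 9
F (Kira): max(-5, 6) = 6
A (Eve): min(5, 7, 9, 6) = 5
G (Kira): max(9, 0, 7, -5) = 9
H (Kira): max(0, -1) = 0
B (Eve): min(9, 0) = 0
Kira prefers the higher value; A=5, B=0. A is better since 5 > 0.

A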